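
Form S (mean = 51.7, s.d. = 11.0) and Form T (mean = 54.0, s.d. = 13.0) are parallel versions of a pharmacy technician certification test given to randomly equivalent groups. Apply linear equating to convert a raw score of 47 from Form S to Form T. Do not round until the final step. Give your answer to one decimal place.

Linear equating: y = (SD_Y/SD_X)(x − M_X) + M_Y
y = (13.0/11.0)(47 − 51.7) + 54.0
y = 1.181818 × -4.7 + 54.0 = -5.5545 + 54.0 = 48.4

48.4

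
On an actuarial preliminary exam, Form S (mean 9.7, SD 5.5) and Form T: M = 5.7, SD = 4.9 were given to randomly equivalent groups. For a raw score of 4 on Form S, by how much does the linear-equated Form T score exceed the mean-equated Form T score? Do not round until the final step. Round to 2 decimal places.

0.62

Mean-equated: 4 + (5.7 − 9.7) = 0.00
Linear-equated: (4.9/5.5)(4 − 9.7) + 5.7 = 0.622
Difference = 0.622 − 0.00 = 0.62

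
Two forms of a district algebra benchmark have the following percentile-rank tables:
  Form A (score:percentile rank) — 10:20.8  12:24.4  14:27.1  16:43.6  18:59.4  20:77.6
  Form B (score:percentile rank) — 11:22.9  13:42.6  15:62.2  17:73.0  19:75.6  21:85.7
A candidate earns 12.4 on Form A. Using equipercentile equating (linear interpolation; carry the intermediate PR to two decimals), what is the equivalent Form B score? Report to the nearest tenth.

PR of 12.4 on Form A: 24.4 + (12.4 − 12)/(14 − 12) × (27.1 − 24.4) = 24.94
On Form B, PR 24.94 falls between score 11 (PR 22.9) and 13 (PR 42.6).
Interpolate: 11 + (24.94 − 22.9)/(42.6 − 22.9) × (13 − 11) = 11.2

11.2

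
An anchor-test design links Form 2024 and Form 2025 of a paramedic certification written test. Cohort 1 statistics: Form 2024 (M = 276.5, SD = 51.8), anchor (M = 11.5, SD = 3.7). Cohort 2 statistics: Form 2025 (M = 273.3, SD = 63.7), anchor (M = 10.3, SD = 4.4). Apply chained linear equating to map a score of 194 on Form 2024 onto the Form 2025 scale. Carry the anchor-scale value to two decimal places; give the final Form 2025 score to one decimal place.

Form 2024 → anchor (Cohort 1): v = (3.7/51.8)(194 − 276.5) + 11.5 = 5.61
anchor → Form 2025 (Cohort 2): y = (63.7/4.4)(5.61 − 10.3) + 273.3 = 205.4

205.4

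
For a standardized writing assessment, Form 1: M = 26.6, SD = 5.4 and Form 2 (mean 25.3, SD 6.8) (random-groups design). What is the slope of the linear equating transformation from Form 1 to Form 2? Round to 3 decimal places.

A = SD_Y / SD_X = 6.8 / 5.4 = 1.259

1.259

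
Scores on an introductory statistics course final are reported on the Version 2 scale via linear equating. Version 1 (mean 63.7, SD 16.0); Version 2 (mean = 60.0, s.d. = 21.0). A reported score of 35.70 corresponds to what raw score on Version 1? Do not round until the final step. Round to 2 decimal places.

Invert y = (SD_Y/SD_X)(x − M_X) + M_Y:
x = (SD_X/SD_Y)(y − M_Y) + M_X = (16.0/21.0)(35.70 − 60.0) + 63.7
x = 0.761905 × -24.300 + 63.7 = 45.19

45.19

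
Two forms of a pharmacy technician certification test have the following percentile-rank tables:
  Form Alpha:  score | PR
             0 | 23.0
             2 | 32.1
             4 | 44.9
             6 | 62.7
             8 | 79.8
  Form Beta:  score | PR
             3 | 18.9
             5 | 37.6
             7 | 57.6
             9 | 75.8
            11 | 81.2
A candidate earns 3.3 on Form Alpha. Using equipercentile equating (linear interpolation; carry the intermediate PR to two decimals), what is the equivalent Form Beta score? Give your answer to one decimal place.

5.3

PR of 3.3 on Form Alpha: 32.1 + (3.3 − 2)/(4 − 2) × (44.9 − 32.1) = 40.42
On Form Beta, PR 40.42 falls between score 5 (PR 37.6) and 7 (PR 57.6).
Interpolate: 5 + (40.42 − 37.6)/(57.6 − 37.6) × (7 − 5) = 5.3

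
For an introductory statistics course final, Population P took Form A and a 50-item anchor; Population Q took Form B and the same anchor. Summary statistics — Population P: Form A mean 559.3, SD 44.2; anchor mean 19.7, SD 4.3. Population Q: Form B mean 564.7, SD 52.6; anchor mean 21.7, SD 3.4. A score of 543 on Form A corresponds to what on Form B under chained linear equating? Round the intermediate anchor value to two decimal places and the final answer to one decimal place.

509.2

Form A → anchor (Population P): v = (4.3/44.2)(543 − 559.3) + 19.7 = 18.11
anchor → Form B (Population Q): y = (52.6/3.4)(18.11 − 21.7) + 564.7 = 509.2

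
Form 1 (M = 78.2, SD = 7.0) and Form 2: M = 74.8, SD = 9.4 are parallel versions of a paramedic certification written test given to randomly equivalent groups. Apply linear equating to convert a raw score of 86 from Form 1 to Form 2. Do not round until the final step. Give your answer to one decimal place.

85.3

Linear equating: y = (SD_Y/SD_X)(x − M_X) + M_Y
y = (9.4/7.0)(86 − 78.2) + 74.8
y = 1.342857 × 7.8 + 74.8 = 10.4743 + 74.8 = 85.3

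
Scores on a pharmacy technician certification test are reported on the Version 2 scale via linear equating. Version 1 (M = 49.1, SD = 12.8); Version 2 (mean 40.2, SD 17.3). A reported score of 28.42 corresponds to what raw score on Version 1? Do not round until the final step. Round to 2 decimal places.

40.38

Invert y = (SD_Y/SD_X)(x − M_X) + M_Y:
x = (SD_X/SD_Y)(y − M_Y) + M_X = (12.8/17.3)(28.42 − 40.2) + 49.1
x = 0.739884 × -11.780 + 49.1 = 40.38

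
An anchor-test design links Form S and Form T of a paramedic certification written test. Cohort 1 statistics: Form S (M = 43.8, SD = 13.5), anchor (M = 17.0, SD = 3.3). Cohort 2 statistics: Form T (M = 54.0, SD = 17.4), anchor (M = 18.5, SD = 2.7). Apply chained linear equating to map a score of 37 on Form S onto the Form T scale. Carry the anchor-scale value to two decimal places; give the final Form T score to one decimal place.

33.6

Form S → anchor (Cohort 1): v = (3.3/13.5)(37 − 43.8) + 17.0 = 15.34
anchor → Form T (Cohort 2): y = (17.4/2.7)(15.34 − 18.5) + 54.0 = 33.6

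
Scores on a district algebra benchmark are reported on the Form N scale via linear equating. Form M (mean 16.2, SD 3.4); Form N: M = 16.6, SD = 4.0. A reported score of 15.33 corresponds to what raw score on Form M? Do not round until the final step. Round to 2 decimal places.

Invert y = (SD_Y/SD_X)(x − M_X) + M_Y:
x = (SD_X/SD_Y)(y − M_Y) + M_X = (3.4/4.0)(15.33 − 16.6) + 16.2
x = 0.850000 × -1.270 + 16.2 = 15.12

15.12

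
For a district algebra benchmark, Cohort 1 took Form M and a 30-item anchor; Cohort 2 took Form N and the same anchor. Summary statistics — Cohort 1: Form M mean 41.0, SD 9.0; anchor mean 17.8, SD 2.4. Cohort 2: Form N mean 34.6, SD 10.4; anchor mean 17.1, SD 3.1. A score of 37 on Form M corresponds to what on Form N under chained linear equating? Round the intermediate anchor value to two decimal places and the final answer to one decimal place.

Form M → anchor (Cohort 1): v = (2.4/9.0)(37 − 41.0) + 17.8 = 16.73
anchor → Form N (Cohort 2): y = (10.4/3.1)(16.73 − 17.1) + 34.6 = 33.4

33.4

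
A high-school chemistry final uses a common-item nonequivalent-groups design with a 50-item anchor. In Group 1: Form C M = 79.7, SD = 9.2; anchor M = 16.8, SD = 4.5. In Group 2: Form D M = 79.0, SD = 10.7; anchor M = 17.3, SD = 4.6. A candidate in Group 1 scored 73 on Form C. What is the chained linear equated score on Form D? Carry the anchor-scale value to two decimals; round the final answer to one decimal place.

70.2

Form C → anchor (Group 1): v = (4.5/9.2)(73 − 79.7) + 16.8 = 13.52
anchor → Form D (Group 2): y = (10.7/4.6)(13.52 − 17.3) + 79.0 = 70.2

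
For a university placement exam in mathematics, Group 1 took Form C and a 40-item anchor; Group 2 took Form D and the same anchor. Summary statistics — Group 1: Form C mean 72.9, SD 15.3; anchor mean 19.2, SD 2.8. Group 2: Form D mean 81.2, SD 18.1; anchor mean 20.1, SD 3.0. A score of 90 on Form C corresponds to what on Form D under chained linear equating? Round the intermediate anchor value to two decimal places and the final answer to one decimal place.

Form C → anchor (Group 1): v = (2.8/15.3)(90 − 72.9) + 19.2 = 22.33
anchor → Form D (Group 2): y = (18.1/3.0)(22.33 − 20.1) + 81.2 = 94.7

94.7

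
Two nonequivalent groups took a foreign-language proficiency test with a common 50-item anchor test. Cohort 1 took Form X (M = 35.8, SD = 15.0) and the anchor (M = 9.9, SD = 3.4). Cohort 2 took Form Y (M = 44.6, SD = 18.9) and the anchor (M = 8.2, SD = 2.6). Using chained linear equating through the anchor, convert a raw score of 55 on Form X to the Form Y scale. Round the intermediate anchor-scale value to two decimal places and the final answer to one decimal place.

Form X → anchor (Cohort 1): v = (3.4/15.0)(55 − 35.8) + 9.9 = 14.25
anchor → Form Y (Cohort 2): y = (18.9/2.6)(14.25 − 8.2) + 44.6 = 88.6

88.6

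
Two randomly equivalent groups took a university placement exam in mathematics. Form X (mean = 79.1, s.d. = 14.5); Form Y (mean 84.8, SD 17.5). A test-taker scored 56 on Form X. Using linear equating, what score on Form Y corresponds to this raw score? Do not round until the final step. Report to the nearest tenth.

56.9

Linear equating: y = (SD_Y/SD_X)(x − M_X) + M_Y
y = (17.5/14.5)(56 − 79.1) + 84.8
y = 1.206897 × -23.1 + 84.8 = -27.8793 + 84.8 = 56.9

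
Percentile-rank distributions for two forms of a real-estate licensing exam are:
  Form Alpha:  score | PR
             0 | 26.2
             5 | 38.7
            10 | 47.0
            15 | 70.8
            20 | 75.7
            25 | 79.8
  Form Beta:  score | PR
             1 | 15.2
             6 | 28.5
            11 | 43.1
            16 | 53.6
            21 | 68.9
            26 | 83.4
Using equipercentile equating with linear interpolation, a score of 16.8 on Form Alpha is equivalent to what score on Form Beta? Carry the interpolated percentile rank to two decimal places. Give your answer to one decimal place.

22.3

PR of 16.8 on Form Alpha: 70.8 + (16.8 − 15)/(20 − 15) × (75.7 − 70.8) = 72.56
On Form Beta, PR 72.56 falls between score 21 (PR 68.9) and 26 (PR 83.4).
Interpolate: 21 + (72.56 − 68.9)/(83.4 − 68.9) × (26 − 21) = 22.3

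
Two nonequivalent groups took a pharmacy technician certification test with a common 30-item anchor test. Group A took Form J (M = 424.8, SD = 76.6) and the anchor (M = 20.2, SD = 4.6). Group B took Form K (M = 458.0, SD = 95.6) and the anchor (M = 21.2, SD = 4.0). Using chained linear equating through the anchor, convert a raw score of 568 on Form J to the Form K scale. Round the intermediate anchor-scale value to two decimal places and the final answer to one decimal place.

Form J → anchor (Group A): v = (4.6/76.6)(568 − 424.8) + 20.2 = 28.80
anchor → Form K (Group B): y = (95.6/4.0)(28.80 − 21.2) + 458.0 = 639.6

639.6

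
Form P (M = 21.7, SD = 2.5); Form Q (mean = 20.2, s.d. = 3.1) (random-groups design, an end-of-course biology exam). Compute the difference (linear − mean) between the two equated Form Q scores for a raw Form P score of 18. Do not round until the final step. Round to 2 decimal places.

-0.89

Mean-equated: 18 + (20.2 − 21.7) = 16.50
Linear-equated: (3.1/2.5)(18 − 21.7) + 20.2 = 15.612
Difference = 15.612 − 16.50 = -0.89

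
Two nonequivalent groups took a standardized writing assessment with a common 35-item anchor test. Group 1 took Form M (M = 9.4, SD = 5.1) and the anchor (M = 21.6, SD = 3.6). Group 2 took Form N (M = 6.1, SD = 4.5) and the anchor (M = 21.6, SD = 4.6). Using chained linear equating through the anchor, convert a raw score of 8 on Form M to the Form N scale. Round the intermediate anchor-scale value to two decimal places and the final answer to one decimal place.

Form M → anchor (Group 1): v = (3.6/5.1)(8 − 9.4) + 21.6 = 20.61
anchor → Form N (Group 2): y = (4.5/4.6)(20.61 − 21.6) + 6.1 = 5.1

5.1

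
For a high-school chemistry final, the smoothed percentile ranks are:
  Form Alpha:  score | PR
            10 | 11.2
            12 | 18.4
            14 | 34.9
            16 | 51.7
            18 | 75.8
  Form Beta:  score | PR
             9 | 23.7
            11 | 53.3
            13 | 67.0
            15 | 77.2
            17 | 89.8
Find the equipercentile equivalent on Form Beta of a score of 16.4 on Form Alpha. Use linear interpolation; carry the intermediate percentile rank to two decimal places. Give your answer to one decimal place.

PR of 16.4 on Form Alpha: 51.7 + (16.4 − 16)/(18 − 16) × (75.8 − 51.7) = 56.52
On Form Beta, PR 56.52 falls between score 11 (PR 53.3) and 13 (PR 67.0).
Interpolate: 11 + (56.52 − 53.3)/(67.0 − 53.3) × (13 − 11) = 11.5

11.5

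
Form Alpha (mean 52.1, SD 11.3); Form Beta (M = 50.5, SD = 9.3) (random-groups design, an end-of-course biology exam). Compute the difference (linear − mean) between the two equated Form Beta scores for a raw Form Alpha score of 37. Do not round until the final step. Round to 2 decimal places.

2.67

Mean-equated: 37 + (50.5 − 52.1) = 35.40
Linear-equated: (9.3/11.3)(37 − 52.1) + 50.5 = 38.073
Difference = 38.073 − 35.40 = 2.67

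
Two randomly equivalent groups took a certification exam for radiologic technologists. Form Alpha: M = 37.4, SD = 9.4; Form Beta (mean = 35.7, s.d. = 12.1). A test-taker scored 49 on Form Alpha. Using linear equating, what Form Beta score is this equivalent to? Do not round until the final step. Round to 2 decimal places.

50.63

Linear equating: y = (SD_Y/SD_X)(x − M_X) + M_Y
y = (12.1/9.4)(49 − 37.4) + 35.7
y = 1.287234 × 11.6 + 35.7 = 14.9319 + 35.7 = 50.63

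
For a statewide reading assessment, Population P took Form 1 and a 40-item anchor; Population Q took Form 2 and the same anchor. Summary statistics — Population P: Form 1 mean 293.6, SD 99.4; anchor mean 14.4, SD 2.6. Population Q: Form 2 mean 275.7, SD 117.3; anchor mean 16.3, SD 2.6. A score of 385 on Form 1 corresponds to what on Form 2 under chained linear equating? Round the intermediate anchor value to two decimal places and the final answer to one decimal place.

Form 1 → anchor (Population P): v = (2.6/99.4)(385 − 293.6) + 14.4 = 16.79
anchor → Form 2 (Population Q): y = (117.3/2.6)(16.79 − 16.3) + 275.7 = 297.8

297.8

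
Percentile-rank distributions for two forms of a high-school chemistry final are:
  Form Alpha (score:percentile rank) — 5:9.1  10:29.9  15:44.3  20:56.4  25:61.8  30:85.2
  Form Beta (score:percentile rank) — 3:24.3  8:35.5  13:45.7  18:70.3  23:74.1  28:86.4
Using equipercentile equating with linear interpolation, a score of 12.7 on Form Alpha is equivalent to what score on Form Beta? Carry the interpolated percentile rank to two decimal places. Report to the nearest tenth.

PR of 12.7 on Form Alpha: 29.9 + (12.7 − 10)/(15 − 10) × (44.3 − 29.9) = 37.68
On Form Beta, PR 37.68 falls between score 8 (PR 35.5) and 13 (PR 45.7).
Interpolate: 8 + (37.68 − 35.5)/(45.7 − 35.5) × (13 − 8) = 9.1

9.1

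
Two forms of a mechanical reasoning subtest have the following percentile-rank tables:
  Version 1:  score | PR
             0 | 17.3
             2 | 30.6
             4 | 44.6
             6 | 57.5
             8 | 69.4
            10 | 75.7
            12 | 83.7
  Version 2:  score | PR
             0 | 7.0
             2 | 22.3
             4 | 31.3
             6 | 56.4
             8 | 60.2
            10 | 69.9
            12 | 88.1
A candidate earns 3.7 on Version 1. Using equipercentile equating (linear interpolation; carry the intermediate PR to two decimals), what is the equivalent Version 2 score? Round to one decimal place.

4.9

PR of 3.7 on Version 1: 30.6 + (3.7 − 2)/(4 − 2) × (44.6 − 30.6) = 42.50
On Version 2, PR 42.50 falls between score 4 (PR 31.3) and 6 (PR 56.4).
Interpolate: 4 + (42.50 − 31.3)/(56.4 − 31.3) × (6 − 4) = 4.9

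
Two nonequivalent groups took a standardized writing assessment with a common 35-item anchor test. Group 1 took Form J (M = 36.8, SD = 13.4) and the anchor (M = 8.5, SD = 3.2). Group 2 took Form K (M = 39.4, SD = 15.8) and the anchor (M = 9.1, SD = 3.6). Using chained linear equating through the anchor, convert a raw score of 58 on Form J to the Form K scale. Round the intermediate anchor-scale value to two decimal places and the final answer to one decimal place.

Form J → anchor (Group 1): v = (3.2/13.4)(58 − 36.8) + 8.5 = 13.56
anchor → Form K (Group 2): y = (15.8/3.6)(13.56 − 9.1) + 39.4 = 59.0

59.0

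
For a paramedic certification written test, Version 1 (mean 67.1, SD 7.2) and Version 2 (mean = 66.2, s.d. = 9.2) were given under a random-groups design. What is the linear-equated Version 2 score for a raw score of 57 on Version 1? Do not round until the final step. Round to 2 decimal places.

Linear equating: y = (SD_Y/SD_X)(x − M_X) + M_Y
y = (9.2/7.2)(57 − 67.1) + 66.2
y = 1.277778 × -10.1 + 66.2 = -12.9056 + 66.2 = 53.29

53.29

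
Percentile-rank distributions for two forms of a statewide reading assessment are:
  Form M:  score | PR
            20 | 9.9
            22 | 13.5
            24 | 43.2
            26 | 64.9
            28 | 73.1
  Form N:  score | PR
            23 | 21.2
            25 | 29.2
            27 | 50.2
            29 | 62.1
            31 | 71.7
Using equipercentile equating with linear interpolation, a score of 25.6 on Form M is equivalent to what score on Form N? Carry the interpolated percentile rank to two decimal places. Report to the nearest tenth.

PR of 25.6 on Form M: 43.2 + (25.6 − 24)/(26 − 24) × (64.9 − 43.2) = 60.56
On Form N, PR 60.56 falls between score 27 (PR 50.2) and 29 (PR 62.1).
Interpolate: 27 + (60.56 − 50.2)/(62.1 − 50.2) × (29 − 27) = 28.7

28.7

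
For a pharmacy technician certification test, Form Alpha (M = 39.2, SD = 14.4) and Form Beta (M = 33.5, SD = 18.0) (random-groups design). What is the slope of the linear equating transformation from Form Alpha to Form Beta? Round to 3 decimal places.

1.250

A = SD_Y / SD_X = 18.0 / 14.4 = 1.250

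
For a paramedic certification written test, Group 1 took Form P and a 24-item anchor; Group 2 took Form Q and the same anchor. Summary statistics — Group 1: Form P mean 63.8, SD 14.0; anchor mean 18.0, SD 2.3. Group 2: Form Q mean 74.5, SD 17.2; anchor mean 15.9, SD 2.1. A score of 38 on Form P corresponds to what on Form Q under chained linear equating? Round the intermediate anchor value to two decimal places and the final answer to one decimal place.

Form P → anchor (Group 1): v = (2.3/14.0)(38 − 63.8) + 18.0 = 13.76
anchor → Form Q (Group 2): y = (17.2/2.1)(13.76 − 15.9) + 74.5 = 57.0

57.0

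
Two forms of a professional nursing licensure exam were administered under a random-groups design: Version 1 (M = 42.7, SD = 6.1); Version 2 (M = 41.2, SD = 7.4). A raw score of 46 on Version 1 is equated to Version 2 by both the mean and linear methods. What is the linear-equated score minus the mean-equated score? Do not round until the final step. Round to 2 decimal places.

0.70

Mean-equated: 46 + (41.2 − 42.7) = 44.50
Linear-equated: (7.4/6.1)(46 − 42.7) + 41.2 = 45.203
Difference = 45.203 − 44.50 = 0.70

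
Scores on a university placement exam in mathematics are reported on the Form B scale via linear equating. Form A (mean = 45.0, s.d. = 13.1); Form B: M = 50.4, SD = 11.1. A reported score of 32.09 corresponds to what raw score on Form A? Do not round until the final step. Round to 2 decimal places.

Invert y = (SD_Y/SD_X)(x − M_X) + M_Y:
x = (SD_X/SD_Y)(y − M_Y) + M_X = (13.1/11.1)(32.09 − 50.4) + 45.0
x = 1.180180 × -18.310 + 45.0 = 23.39

23.39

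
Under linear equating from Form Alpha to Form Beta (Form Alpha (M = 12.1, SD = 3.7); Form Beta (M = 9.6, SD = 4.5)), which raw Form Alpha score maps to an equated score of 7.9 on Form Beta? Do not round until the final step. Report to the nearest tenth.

10.7

Invert y = (SD_Y/SD_X)(x − M_X) + M_Y:
x = (SD_X/SD_Y)(y − M_Y) + M_X = (3.7/4.5)(7.9 − 9.6) + 12.1
x = 0.822222 × -1.700 + 12.1 = 10.7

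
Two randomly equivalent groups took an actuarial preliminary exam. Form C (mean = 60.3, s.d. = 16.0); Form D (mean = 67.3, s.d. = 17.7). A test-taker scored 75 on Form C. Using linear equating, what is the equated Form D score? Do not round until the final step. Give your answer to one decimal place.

Linear equating: y = (SD_Y/SD_X)(x − M_X) + M_Y
y = (17.7/16.0)(75 − 60.3) + 67.3
y = 1.106250 × 14.7 + 67.3 = 16.2619 + 67.3 = 83.6

83.6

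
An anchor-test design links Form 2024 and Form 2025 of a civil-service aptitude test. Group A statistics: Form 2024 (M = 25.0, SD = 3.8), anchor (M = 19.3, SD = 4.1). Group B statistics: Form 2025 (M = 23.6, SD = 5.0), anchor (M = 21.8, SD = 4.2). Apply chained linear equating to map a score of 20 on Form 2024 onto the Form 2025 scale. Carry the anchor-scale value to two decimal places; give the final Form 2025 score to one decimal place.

14.2

Form 2024 → anchor (Group A): v = (4.1/3.8)(20 − 25.0) + 19.3 = 13.91
anchor → Form 2025 (Group B): y = (5.0/4.2)(13.91 − 21.8) + 23.6 = 14.2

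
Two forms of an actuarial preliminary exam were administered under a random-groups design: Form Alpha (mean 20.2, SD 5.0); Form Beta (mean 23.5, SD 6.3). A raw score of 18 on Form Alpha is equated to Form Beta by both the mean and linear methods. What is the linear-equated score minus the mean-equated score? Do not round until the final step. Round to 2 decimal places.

Mean-equated: 18 + (23.5 − 20.2) = 21.30
Linear-equated: (6.3/5.0)(18 − 20.2) + 23.5 = 20.728
Difference = 20.728 − 21.30 = -0.57

-0.57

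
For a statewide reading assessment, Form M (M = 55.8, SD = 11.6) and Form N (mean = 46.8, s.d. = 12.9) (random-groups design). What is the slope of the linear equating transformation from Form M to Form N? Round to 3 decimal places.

A = SD_Y / SD_X = 12.9 / 11.6 = 1.112

1.112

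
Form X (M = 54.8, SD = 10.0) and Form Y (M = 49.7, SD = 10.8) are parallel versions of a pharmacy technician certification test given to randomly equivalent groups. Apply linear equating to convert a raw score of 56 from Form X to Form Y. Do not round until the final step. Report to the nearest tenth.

51.0

Linear equating: y = (SD_Y/SD_X)(x − M_X) + M_Y
y = (10.8/10.0)(56 − 54.8) + 49.7
y = 1.080000 × 1.2 + 49.7 = 1.2960 + 49.7 = 51.0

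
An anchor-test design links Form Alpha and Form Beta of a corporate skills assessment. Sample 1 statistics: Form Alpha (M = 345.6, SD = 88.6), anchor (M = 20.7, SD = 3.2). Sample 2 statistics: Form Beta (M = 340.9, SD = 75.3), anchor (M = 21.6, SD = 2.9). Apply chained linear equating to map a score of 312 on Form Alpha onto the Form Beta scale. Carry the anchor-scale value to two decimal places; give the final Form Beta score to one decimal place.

286.1

Form Alpha → anchor (Sample 1): v = (3.2/88.6)(312 − 345.6) + 20.7 = 19.49
anchor → Form Beta (Sample 2): y = (75.3/2.9)(19.49 − 21.6) + 340.9 = 286.1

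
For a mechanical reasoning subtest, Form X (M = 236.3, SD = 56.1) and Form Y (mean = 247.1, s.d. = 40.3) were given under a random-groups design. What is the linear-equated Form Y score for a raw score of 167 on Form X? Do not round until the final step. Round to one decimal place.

Linear equating: y = (SD_Y/SD_X)(x − M_X) + M_Y
y = (40.3/56.1)(167 − 236.3) + 247.1
y = 0.718360 × -69.3 + 247.1 = -49.7824 + 247.1 = 197.3

197.3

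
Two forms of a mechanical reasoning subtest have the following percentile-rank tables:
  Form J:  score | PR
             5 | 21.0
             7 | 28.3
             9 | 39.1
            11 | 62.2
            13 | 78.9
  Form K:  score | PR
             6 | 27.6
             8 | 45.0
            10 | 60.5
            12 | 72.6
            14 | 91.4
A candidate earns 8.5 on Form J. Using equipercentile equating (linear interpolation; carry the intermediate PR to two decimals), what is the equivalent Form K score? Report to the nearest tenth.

PR of 8.5 on Form J: 28.3 + (8.5 − 7)/(9 − 7) × (39.1 − 28.3) = 36.40
On Form K, PR 36.40 falls between score 6 (PR 27.6) and 8 (PR 45.0).
Interpolate: 6 + (36.40 − 27.6)/(45.0 − 27.6) × (8 − 6) = 7.0

7.0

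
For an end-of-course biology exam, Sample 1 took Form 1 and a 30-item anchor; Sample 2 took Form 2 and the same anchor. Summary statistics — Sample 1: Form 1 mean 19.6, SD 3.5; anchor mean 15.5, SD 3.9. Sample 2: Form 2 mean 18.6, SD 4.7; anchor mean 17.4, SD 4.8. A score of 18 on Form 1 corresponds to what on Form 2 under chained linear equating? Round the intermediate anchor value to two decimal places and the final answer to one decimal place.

15.0

Form 1 → anchor (Sample 1): v = (3.9/3.5)(18 − 19.6) + 15.5 = 13.72
anchor → Form 2 (Sample 2): y = (4.7/4.8)(13.72 − 17.4) + 18.6 = 15.0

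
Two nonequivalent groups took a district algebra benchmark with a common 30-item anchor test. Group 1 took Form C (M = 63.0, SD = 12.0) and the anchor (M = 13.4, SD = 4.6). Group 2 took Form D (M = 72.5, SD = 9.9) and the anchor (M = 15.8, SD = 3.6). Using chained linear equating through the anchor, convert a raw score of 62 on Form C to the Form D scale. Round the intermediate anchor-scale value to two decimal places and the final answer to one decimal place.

Form C → anchor (Group 1): v = (4.6/12.0)(62 − 63.0) + 13.4 = 13.02
anchor → Form D (Group 2): y = (9.9/3.6)(13.02 − 15.8) + 72.5 = 64.9

64.9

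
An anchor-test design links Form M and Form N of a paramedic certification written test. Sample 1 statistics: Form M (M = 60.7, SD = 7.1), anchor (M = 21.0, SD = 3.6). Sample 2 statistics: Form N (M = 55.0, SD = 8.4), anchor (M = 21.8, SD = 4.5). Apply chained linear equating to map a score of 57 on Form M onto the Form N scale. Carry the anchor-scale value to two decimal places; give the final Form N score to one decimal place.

Form M → anchor (Sample 1): v = (3.6/7.1)(57 − 60.7) + 21.0 = 19.12
anchor → Form N (Sample 2): y = (8.4/4.5)(19.12 − 21.8) + 55.0 = 50.0

50.0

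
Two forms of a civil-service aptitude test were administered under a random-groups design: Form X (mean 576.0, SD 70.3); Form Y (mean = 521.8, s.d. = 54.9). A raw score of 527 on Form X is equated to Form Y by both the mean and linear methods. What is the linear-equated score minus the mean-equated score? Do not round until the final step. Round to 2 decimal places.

Mean-equated: 527 + (521.8 − 576.0) = 472.80
Linear-equated: (54.9/70.3)(527 − 576.0) + 521.8 = 483.534
Difference = 483.534 − 472.80 = 10.73

10.73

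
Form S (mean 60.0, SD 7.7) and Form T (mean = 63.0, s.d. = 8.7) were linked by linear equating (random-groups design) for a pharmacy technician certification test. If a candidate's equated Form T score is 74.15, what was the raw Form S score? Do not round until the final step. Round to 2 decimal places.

Invert y = (SD_Y/SD_X)(x − M_X) + M_Y:
x = (SD_X/SD_Y)(y − M_Y) + M_X = (7.7/8.7)(74.15 − 63.0) + 60.0
x = 0.885057 × 11.150 + 60.0 = 69.87

69.87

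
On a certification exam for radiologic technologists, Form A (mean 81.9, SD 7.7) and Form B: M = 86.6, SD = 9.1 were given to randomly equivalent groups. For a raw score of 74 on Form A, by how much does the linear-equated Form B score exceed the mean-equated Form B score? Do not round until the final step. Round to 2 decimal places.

Mean-equated: 74 + (86.6 − 81.9) = 78.70
Linear-equated: (9.1/7.7)(74 − 81.9) + 86.6 = 77.264
Difference = 77.264 − 78.70 = -1.44

-1.44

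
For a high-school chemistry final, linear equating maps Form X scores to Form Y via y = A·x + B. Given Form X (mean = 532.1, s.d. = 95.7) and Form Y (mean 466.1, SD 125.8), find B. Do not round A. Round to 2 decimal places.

A = SD_Y / SD_X = 125.8 / 95.7 = 1.314525
B = M_Y − A·M_X = 466.1 − 1.314525 × 532.1 = -233.36

-233.36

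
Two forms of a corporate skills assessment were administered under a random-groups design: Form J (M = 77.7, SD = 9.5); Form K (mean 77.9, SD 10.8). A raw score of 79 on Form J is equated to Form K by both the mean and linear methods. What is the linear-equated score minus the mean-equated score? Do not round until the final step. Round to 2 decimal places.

Mean-equated: 79 + (77.9 − 77.7) = 79.20
Linear-equated: (10.8/9.5)(79 − 77.7) + 77.9 = 79.378
Difference = 79.378 − 79.20 = 0.18

0.18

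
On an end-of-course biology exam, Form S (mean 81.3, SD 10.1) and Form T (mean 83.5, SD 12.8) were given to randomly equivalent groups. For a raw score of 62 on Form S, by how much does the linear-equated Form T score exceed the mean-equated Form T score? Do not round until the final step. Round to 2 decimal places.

-5.16

Mean-equated: 62 + (83.5 − 81.3) = 64.20
Linear-equated: (12.8/10.1)(62 − 81.3) + 83.5 = 59.041
Difference = 59.041 − 64.20 = -5.16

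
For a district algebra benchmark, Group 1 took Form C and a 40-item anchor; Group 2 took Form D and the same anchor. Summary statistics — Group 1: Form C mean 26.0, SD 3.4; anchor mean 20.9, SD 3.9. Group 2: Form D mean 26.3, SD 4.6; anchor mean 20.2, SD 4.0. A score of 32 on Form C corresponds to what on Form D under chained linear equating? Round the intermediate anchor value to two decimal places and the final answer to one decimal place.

Form C → anchor (Group 1): v = (3.9/3.4)(32 − 26.0) + 20.9 = 27.78
anchor → Form D (Group 2): y = (4.6/4.0)(27.78 − 20.2) + 26.3 = 35.0

35.0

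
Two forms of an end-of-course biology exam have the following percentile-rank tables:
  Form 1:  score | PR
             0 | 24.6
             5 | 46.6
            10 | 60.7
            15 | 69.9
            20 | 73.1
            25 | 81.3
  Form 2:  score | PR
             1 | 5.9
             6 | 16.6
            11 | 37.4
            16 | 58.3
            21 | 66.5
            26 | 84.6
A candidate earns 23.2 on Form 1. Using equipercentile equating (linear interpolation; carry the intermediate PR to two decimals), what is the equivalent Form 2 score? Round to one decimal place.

24.3

PR of 23.2 on Form 1: 73.1 + (23.2 − 20)/(25 − 20) × (81.3 − 73.1) = 78.35
On Form 2, PR 78.35 falls between score 21 (PR 66.5) and 26 (PR 84.6).
Interpolate: 21 + (78.35 − 66.5)/(84.6 − 66.5) × (26 − 21) = 24.3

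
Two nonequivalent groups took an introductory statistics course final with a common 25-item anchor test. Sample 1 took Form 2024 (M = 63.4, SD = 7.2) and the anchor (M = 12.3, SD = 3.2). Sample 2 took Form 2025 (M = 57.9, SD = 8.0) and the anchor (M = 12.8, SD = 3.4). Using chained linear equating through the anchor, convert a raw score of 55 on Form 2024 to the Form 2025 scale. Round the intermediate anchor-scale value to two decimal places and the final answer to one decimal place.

47.9

Form 2024 → anchor (Sample 1): v = (3.2/7.2)(55 − 63.4) + 12.3 = 8.57
anchor → Form 2025 (Sample 2): y = (8.0/3.4)(8.57 − 12.8) + 57.9 = 47.9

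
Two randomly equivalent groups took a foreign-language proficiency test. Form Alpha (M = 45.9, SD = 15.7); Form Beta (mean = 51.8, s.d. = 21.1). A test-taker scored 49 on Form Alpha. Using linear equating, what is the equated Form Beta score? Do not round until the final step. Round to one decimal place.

56.0

Linear equating: y = (SD_Y/SD_X)(x − M_X) + M_Y
y = (21.1/15.7)(49 − 45.9) + 51.8
y = 1.343949 × 3.1 + 51.8 = 4.1662 + 51.8 = 56.0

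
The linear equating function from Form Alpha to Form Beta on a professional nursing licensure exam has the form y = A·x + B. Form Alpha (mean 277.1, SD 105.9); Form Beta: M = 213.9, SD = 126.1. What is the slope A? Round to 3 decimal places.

A = SD_Y / SD_X = 126.1 / 105.9 = 1.191

1.191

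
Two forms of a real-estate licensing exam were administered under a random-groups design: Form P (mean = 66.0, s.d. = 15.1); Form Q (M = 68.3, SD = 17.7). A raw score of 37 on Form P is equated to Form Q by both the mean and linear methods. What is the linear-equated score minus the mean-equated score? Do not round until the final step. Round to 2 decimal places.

-4.99

Mean-equated: 37 + (68.3 − 66.0) = 39.30
Linear-equated: (17.7/15.1)(37 − 66.0) + 68.3 = 34.307
Difference = 34.307 − 39.30 = -4.99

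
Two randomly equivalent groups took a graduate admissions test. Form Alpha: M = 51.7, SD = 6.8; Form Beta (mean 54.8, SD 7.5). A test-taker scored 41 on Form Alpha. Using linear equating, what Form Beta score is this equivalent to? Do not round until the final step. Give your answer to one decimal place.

43.0

Linear equating: y = (SD_Y/SD_X)(x − M_X) + M_Y
y = (7.5/6.8)(41 − 51.7) + 54.8
y = 1.102941 × -10.7 + 54.8 = -11.8015 + 54.8 = 43.0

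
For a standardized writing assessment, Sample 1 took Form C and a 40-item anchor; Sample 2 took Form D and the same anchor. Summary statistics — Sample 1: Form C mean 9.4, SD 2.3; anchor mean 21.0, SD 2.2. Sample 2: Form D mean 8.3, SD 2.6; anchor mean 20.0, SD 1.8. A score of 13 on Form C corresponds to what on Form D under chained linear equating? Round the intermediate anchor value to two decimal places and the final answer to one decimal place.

14.7

Form C → anchor (Sample 1): v = (2.2/2.3)(13 − 9.4) + 21.0 = 24.44
anchor → Form D (Sample 2): y = (2.6/1.8)(24.44 − 20.0) + 8.3 = 14.7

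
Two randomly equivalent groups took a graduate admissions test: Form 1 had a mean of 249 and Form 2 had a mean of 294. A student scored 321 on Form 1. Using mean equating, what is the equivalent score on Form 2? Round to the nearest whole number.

366

Mean equating: y = x + (M_Y − M_X) = 321 + (294 − 249) = 366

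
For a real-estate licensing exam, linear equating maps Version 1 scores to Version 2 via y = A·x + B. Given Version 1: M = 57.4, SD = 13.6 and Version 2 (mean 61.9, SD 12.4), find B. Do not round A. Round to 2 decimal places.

9.56

A = SD_Y / SD_X = 12.4 / 13.6 = 0.911765
B = M_Y − A·M_X = 61.9 − 0.911765 × 57.4 = 9.56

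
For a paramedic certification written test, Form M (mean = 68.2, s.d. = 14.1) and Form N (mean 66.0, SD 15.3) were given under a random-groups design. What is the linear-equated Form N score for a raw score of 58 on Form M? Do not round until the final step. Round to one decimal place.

54.9

Linear equating: y = (SD_Y/SD_X)(x − M_X) + M_Y
y = (15.3/14.1)(58 − 68.2) + 66.0
y = 1.085106 × -10.2 + 66.0 = -11.0681 + 66.0 = 54.9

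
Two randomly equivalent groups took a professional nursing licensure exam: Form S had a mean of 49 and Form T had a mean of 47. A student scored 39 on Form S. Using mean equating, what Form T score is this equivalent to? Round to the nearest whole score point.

Mean equating: y = x + (M_Y − M_X) = 39 + (47 − 49) = 37

37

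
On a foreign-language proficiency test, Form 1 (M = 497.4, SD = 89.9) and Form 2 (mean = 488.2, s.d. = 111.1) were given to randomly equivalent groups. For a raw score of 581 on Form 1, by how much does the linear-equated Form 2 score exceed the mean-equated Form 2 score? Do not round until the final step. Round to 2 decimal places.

Mean-equated: 581 + (488.2 − 497.4) = 571.80
Linear-equated: (111.1/89.9)(581 − 497.4) + 488.2 = 591.514
Difference = 591.514 − 571.80 = 19.71

19.71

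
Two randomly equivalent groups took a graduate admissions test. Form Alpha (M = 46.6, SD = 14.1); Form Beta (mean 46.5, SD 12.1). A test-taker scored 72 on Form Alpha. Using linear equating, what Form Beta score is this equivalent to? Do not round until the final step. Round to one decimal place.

Linear equating: y = (SD_Y/SD_X)(x − M_X) + M_Y
y = (12.1/14.1)(72 − 46.6) + 46.5
y = 0.858156 × 25.4 + 46.5 = 21.7972 + 46.5 = 68.3

68.3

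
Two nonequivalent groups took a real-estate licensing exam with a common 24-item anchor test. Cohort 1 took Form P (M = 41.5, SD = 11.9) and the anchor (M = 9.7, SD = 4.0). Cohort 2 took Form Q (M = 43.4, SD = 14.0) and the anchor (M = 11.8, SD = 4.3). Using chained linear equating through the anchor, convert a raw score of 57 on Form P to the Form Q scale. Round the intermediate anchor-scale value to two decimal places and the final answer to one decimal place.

53.5

Form P → anchor (Cohort 1): v = (4.0/11.9)(57 − 41.5) + 9.7 = 14.91
anchor → Form Q (Cohort 2): y = (14.0/4.3)(14.91 − 11.8) + 43.4 = 53.5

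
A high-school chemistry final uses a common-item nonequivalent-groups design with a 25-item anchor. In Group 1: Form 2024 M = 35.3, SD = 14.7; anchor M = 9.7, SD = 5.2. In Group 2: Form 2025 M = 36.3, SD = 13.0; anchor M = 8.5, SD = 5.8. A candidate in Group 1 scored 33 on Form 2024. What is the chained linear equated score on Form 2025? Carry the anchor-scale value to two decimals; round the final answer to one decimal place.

37.2

Form 2024 → anchor (Group 1): v = (5.2/14.7)(33 − 35.3) + 9.7 = 8.89
anchor → Form 2025 (Group 2): y = (13.0/5.8)(8.89 − 8.5) + 36.3 = 37.2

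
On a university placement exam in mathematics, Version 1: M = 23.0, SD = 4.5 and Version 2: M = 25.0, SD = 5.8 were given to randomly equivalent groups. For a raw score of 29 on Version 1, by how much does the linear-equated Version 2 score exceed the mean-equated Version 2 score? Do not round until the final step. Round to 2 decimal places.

1.73

Mean-equated: 29 + (25.0 − 23.0) = 31.00
Linear-equated: (5.8/4.5)(29 − 23.0) + 25.0 = 32.733
Difference = 32.733 − 31.00 = 1.73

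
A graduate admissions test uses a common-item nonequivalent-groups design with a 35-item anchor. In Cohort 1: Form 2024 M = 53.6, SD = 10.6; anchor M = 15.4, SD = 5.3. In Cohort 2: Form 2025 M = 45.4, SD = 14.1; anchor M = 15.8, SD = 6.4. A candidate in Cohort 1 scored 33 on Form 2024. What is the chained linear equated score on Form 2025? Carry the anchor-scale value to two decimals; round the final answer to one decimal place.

21.8

Form 2024 → anchor (Cohort 1): v = (5.3/10.6)(33 − 53.6) + 15.4 = 5.10
anchor → Form 2025 (Cohort 2): y = (14.1/6.4)(5.10 − 15.8) + 45.4 = 21.8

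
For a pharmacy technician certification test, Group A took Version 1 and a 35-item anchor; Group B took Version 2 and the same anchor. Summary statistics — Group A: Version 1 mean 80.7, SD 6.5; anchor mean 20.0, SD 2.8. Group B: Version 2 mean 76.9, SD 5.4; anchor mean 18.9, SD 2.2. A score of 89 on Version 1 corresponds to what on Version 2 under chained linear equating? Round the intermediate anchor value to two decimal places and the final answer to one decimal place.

Version 1 → anchor (Group A): v = (2.8/6.5)(89 − 80.7) + 20.0 = 23.58
anchor → Version 2 (Group B): y = (5.4/2.2)(23.58 − 18.9) + 76.9 = 88.4

88.4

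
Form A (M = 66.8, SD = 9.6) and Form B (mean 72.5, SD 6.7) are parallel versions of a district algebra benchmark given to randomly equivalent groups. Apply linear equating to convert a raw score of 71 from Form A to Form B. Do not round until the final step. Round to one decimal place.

75.4

Linear equating: y = (SD_Y/SD_X)(x − M_X) + M_Y
y = (6.7/9.6)(71 − 66.8) + 72.5
y = 0.697917 × 4.2 + 72.5 = 2.9313 + 72.5 = 75.4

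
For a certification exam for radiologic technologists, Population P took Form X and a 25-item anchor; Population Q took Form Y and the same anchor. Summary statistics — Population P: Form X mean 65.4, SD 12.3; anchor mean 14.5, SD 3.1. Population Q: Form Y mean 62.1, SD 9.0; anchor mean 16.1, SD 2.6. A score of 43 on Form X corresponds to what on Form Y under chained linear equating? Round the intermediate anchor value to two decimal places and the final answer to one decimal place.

Form X → anchor (Population P): v = (3.1/12.3)(43 − 65.4) + 14.5 = 8.85
anchor → Form Y (Population Q): y = (9.0/2.6)(8.85 − 16.1) + 62.1 = 37.0

37.0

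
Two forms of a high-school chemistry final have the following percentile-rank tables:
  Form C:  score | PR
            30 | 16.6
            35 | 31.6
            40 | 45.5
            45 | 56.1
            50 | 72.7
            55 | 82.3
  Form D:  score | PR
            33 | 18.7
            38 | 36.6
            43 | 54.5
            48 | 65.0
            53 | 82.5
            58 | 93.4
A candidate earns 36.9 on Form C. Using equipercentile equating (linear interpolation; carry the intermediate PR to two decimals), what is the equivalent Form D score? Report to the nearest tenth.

38.1

PR of 36.9 on Form C: 31.6 + (36.9 − 35)/(40 − 35) × (45.5 − 31.6) = 36.88
On Form D, PR 36.88 falls between score 38 (PR 36.6) and 43 (PR 54.5).
Interpolate: 38 + (36.88 − 36.6)/(54.5 − 36.6) × (43 − 38) = 38.1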